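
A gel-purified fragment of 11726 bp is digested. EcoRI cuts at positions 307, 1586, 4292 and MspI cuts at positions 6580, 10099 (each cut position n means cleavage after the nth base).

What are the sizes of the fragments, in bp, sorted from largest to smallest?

Combined cut positions (sorted): 307, 1586, 4292, 6580, 10099.
Linear molecule, 5 cuts → 6 fragments:
  307 − 0 = 307 bp
  1586 − 307 = 1279 bp
  4292 − 1586 = 2706 bp
  6580 − 4292 = 2288 bp
  10099 − 6580 = 3519 bp
  11726 − 10099 = 1627 bp
Sorted largest to smallest: 3519, 2706, 2288, 1627, 1279, 307 bp.

3519, 2706, 2288, 1627, 1279, 307 bp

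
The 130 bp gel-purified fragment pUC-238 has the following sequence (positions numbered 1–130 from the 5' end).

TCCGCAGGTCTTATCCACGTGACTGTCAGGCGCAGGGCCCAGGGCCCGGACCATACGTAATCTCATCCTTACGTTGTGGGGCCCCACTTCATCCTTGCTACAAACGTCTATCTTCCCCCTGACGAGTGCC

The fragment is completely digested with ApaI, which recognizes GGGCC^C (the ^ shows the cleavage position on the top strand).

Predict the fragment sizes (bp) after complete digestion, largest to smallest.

47, 39, 37, 7 bp

ApaI sites (GGGCCC) start at positions 35, 42, 79.
ApaI cuts after base 5 of each site (before the last base), so after positions 39, 46, 83.
Linear molecule, 3 cuts → 4 fragments:
  1–39 → 39 bp
  40–46 → 7 bp
  47–83 → 37 bp
  84–130 → 47 bp
Sorted largest to smallest: 47, 39, 37, 7 bp.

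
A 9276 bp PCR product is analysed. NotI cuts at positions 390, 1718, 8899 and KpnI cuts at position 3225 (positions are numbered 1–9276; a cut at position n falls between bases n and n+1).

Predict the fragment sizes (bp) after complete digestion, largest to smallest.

5674, 1507, 1328, 390, 377 bp

Combined cut positions (sorted): 390, 1718, 3225, 8899.
Linear molecule, 4 cuts → 5 fragments:
  390 − 0 = 390 bp
  1718 − 390 = 1328 bp
  3225 − 1718 = 1507 bp
  8899 − 3225 = 5674 bp
  9276 − 8899 = 377 bp
Sorted largest to smallest: 5674, 1507, 1328, 390, 377 bp.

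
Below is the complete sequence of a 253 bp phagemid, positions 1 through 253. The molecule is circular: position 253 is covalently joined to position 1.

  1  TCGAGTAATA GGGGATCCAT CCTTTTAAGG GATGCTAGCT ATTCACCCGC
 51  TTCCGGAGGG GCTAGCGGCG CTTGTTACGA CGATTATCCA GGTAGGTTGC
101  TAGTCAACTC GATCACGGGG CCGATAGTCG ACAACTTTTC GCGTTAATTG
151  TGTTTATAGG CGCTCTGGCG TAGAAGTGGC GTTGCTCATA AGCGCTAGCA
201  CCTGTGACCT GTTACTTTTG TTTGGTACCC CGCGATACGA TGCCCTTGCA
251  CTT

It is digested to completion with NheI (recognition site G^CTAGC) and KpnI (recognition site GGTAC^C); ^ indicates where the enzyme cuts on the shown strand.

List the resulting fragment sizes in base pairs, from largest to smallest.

NheI sites (GCTAGC) start at positions 34, 61, 194.
NheI cuts after the first base of each site, so after positions 34, 61, 194.
The KpnI site (GGTACC) starts at position 224.
KpnI cuts after base 5 of each site (before the last base), so after position 228.
Combined cut positions: 34, 61, 194, 228.
Circular molecule, 4 cuts → 4 fragments:
  35–61 → 27 bp
  62–194 → 133 bp
  195–228 → 34 bp
  229–253 then 1–34 → 25 + 34 = 59 bp
Sorted largest to smallest: 133, 59, 34, 27 bp.

133, 59, 34, 27 bp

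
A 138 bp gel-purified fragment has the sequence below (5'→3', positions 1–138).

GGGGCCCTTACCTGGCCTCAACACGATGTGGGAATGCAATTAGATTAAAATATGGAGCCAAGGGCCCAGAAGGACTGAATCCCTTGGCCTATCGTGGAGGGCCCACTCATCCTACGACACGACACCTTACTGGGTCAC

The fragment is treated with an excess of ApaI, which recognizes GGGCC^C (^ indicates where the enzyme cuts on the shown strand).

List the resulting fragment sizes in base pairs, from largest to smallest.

ApaI sites (GGGCCC) start at positions 2, 62, 99.
ApaI cuts after base 5 of each site (before the last base), so after positions 6, 66, 103.
Linear molecule, 3 cuts → 4 fragments:
  1–6 → 6 bp
  7–66 → 60 bp
  67–103 → 37 bp
  104–138 → 35 bp
Sorted largest to smallest: 60, 37, 35, 6 bp.

60, 37, 35, 6 bp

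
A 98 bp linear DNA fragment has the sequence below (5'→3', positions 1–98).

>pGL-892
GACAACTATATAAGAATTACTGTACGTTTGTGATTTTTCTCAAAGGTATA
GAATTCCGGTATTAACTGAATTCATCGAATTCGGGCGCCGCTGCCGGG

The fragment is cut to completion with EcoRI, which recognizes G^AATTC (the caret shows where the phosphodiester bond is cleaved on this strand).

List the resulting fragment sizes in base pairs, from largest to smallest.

51, 21, 17, 9 bp

EcoRI sites (GAATTC) start at positions 51, 68, 77.
EcoRI cuts after the first base of each site, so after positions 51, 68, 77.
Linear molecule, 3 cuts → 4 fragments:
  1–51 → 51 bp
  52–68 → 17 bp
  69–77 → 9 bp
  78–98 → 21 bp
Sorted largest to smallest: 51, 21, 17, 9 bp.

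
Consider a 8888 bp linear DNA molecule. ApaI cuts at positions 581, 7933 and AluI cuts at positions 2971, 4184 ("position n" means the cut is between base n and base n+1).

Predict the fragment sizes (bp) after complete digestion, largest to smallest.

Combined cut positions (sorted): 581, 2971, 4184, 7933.
Linear molecule, 4 cuts → 5 fragments:
  581 − 0 = 581 bp
  2971 − 581 = 2390 bp
  4184 − 2971 = 1213 bp
  7933 − 4184 = 3749 bp
  8888 − 7933 = 955 bp
Sorted largest to smallest: 3749, 2390, 1213, 955, 581 bp.

3749, 2390, 1213, 955, 581 bp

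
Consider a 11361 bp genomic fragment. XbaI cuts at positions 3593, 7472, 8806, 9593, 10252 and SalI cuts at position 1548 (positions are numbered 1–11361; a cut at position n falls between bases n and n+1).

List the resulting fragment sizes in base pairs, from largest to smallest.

Combined cut positions (sorted): 1548, 3593, 7472, 8806, 9593, 10252.
Linear molecule, 6 cuts → 7 fragments:
  1548 − 0 = 1548 bp
  3593 − 1548 = 2045 bp
  7472 − 3593 = 3879 bp
  8806 − 7472 = 1334 bp
  9593 − 8806 = 787 bp
  10252 − 9593 = 659 bp
  11361 − 10252 = 1109 bp
Sorted largest to smallest: 3879, 2045, 1548, 1334, 1109, 787, 659 bp.

3879, 2045, 1548, 1334, 1109, 787, 659 bp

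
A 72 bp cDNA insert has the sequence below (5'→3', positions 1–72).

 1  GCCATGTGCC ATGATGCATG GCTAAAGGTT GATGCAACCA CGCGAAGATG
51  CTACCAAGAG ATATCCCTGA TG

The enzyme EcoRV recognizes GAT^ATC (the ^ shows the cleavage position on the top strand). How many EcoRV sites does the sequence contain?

1

GATATC occurs starting at position 60.
EcoRV cuts at 1 site.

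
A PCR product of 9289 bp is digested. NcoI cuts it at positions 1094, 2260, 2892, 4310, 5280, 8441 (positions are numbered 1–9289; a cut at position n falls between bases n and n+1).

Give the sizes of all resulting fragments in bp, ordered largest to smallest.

3161, 1418, 1166, 1094, 970, 848, 632 bp

Linear molecule, 6 cuts → 7 fragments:
  1094 − 0 = 1094 bp
  2260 − 1094 = 1166 bp
  2892 − 2260 = 632 bp
  4310 − 2892 = 1418 bp
  5280 − 4310 = 970 bp
  8441 − 5280 = 3161 bp
  9289 − 8441 = 848 bp
Sorted largest to smallest: 3161, 1418, 1166, 1094, 970, 848, 632 bp.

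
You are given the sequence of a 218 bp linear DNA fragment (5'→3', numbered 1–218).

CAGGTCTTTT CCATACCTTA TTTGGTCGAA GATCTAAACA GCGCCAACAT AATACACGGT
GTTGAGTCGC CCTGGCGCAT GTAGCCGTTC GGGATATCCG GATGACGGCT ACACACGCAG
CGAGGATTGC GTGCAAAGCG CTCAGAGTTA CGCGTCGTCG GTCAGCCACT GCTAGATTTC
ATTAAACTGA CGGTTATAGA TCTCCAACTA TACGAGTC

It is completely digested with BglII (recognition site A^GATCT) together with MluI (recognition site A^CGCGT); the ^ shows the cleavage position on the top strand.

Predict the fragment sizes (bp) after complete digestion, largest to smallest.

120, 48, 30, 20 bp

BglII sites (AGATCT) start at positions 30, 198.
BglII cuts after the first base of each site, so after positions 30, 198.
The MluI site (ACGCGT) starts at position 150.
MluI cuts after the first base of each site, so after position 150.
Combined cut positions: 30, 150, 198.
Linear molecule, 3 cuts → 4 fragments:
  1–30 → 30 bp
  31–150 → 120 bp
  151–198 → 48 bp
  199–218 → 20 bp
Sorted largest to smallest: 120, 48, 30, 20 bp.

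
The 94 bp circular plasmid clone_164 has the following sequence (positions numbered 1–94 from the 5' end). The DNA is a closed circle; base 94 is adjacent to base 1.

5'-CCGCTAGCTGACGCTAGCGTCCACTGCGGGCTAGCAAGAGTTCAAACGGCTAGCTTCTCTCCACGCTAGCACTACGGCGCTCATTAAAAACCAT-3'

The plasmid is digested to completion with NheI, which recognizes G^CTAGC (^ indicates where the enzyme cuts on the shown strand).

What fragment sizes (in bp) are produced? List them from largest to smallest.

NheI sites (GCTAGC) start at positions 3, 13, 30, 49, 65.
NheI cuts after the first base of each site, so after positions 3, 13, 30, 49, 65.
Circular molecule, 5 cuts → 5 fragments:
  4–13 → 10 bp
  14–30 → 17 bp
  31–49 → 19 bp
  50–65 → 16 bp
  66–94 then 1–3 → 29 + 3 = 32 bp
Sorted largest to smallest: 32, 19, 17, 16, 10 bp.

32, 19, 17, 16, 10 bp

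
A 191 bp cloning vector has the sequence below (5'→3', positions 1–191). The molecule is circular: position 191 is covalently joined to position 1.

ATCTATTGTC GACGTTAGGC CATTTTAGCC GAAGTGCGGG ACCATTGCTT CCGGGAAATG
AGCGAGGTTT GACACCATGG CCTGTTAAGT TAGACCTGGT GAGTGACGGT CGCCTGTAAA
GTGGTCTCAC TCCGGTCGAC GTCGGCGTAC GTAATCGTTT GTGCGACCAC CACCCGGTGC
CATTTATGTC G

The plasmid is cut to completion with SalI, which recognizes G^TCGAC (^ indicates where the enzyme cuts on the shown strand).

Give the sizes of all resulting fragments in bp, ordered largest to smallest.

SalI sites (GTCGAC) start at positions 8, 135.
SalI cuts after the first base of each site, so after positions 8, 135.
Circular molecule, 2 cuts → 2 fragments:
  9–135 → 127 bp
  136–191 then 1–8 → 56 + 8 = 64 bp
Sorted largest to smallest: 127, 64 bp.

127, 64 bp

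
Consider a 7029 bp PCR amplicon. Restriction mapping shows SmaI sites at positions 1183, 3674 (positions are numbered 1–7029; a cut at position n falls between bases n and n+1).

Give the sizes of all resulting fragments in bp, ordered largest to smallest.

Linear molecule, 2 cuts → 3 fragments:
  1183 − 0 = 1183 bp
  3674 − 1183 = 2491 bp
  7029 − 3674 = 3355 bp
Sorted largest to smallest: 3355, 2491, 1183 bp.

3355, 2491, 1183 bp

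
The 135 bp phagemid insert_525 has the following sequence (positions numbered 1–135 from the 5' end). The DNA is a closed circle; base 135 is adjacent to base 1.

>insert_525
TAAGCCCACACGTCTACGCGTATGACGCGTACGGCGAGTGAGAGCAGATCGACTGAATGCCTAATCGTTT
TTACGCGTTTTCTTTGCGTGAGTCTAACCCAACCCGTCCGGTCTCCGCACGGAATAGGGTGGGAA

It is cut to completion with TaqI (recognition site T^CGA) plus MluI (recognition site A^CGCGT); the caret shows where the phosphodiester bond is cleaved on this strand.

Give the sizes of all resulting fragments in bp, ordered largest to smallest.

78, 24, 24, 9 bp

The TaqI site (TCGA) starts at position 49.
TaqI cuts after the first base of each site, so after position 49.
MluI sites (ACGCGT) start at positions 16, 25, 73.
MluI cuts after the first base of each site, so after positions 16, 25, 73.
Combined cut positions: 16, 25, 49, 73.
Circular molecule, 4 cuts → 4 fragments:
  17–25 → 9 bp
  26–49 → 24 bp
  50–73 → 24 bp
  74–135 then 1–16 → 62 + 16 = 78 bp
Sorted largest to smallest: 78, 24, 24, 9 bp.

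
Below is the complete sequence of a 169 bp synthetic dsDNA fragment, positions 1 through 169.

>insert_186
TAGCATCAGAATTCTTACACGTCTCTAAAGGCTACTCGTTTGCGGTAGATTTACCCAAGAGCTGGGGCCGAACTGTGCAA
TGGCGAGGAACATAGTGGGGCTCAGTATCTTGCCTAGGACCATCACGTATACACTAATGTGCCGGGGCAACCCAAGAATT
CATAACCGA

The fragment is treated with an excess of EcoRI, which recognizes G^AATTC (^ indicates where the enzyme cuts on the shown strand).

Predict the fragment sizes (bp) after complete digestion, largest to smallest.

147, 13, 9 bp

EcoRI sites (GAATTC) start at positions 9, 156.
EcoRI cuts after the first base of each site, so after positions 9, 156.
Linear molecule, 2 cuts → 3 fragments:
  1–9 → 9 bp
  10–156 → 147 bp
  157–169 → 13 bp
Sorted largest to smallest: 147, 13, 9 bp.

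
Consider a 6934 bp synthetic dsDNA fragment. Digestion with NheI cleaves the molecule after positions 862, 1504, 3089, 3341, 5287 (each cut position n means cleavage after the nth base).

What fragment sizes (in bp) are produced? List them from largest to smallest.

1946, 1647, 1585, 862, 642, 252 bp

Linear molecule, 5 cuts → 6 fragments:
  862 − 0 = 862 bp
  1504 − 862 = 642 bp
  3089 − 1504 = 1585 bp
  3341 − 3089 = 252 bp
  5287 − 3341 = 1946 bp
  6934 − 5287 = 1647 bp
Sorted largest to smallest: 1946, 1647, 1585, 862, 642, 252 bp.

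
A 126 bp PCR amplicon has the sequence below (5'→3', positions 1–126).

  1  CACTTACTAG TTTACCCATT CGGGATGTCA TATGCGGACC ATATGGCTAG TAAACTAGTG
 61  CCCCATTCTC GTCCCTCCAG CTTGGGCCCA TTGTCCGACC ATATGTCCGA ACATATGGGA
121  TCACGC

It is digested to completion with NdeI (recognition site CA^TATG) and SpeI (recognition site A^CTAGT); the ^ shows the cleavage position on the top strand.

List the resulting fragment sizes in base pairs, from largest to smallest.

NdeI sites (CATATG) start at positions 29, 40, 100, 112.
NdeI cuts after base 2 of each site, so after positions 30, 41, 101, 113.
SpeI sites (ACTAGT) start at positions 6, 54.
SpeI cuts after the first base of each site, so after positions 6, 54.
Combined cut positions: 6, 30, 41, 54, 101, 113.
Linear molecule, 6 cuts → 7 fragments:
  1–6 → 6 bp
  7–30 → 24 bp
  31–41 → 11 bp
  42–54 → 13 bp
  55–101 → 47 bp
  102–113 → 12 bp
  114–126 → 13 bp
Sorted largest to smallest: 47, 24, 13, 13, 12, 11, 6 bp.

47, 24, 13, 13, 12, 11, 6 bp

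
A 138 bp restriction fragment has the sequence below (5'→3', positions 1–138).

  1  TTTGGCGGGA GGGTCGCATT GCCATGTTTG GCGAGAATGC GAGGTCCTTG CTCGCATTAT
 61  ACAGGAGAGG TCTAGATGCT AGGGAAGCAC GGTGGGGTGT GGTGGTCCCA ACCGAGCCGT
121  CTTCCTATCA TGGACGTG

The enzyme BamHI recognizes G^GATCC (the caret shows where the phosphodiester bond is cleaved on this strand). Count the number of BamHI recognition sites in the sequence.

0

No occurrence of GGATCC is present in the sequence.
BamHI does not cut: 0 sites.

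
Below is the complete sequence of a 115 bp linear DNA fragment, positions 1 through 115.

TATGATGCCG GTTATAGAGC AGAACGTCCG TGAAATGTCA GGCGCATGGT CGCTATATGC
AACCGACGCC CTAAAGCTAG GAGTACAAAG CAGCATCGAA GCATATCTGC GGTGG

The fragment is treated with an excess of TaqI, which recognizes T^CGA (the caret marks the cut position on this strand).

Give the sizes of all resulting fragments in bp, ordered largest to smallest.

96, 19 bp

The TaqI site (TCGA) starts at position 96.
TaqI cuts after the first base of each site, so after position 96.
Linear molecule, 1 cut → 2 fragments:
  1–96 → 96 bp
  97–115 → 19 bp
Sorted largest to smallest: 96, 19 bp.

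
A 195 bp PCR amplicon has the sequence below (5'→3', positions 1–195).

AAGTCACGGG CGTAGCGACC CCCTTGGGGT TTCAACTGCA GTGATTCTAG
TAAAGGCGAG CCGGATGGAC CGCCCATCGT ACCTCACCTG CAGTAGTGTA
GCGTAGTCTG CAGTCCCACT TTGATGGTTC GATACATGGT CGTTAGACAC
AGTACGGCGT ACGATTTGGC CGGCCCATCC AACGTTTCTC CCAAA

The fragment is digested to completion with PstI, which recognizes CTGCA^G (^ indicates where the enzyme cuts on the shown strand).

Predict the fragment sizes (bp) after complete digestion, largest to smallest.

83, 52, 40, 20 bp

PstI sites (CTGCAG) start at positions 36, 88, 108.
PstI cuts after base 5 of each site (before the last base), so after positions 40, 92, 112.
Linear molecule, 3 cuts → 4 fragments:
  1–40 → 40 bp
  41–92 → 52 bp
  93–112 → 20 bp
  113–195 → 83 bp
Sorted largest to smallest: 83, 52, 40, 20 bp.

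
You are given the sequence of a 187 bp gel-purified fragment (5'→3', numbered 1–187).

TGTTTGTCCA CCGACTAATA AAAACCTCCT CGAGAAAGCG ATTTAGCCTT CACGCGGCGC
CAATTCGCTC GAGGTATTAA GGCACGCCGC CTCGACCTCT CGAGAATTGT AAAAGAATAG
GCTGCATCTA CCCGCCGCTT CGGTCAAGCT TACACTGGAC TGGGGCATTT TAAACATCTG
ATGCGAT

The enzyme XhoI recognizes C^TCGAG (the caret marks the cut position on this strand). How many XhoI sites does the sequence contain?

3

CTCGAG occurs starting at positions 29, 68, 99.
XhoI cuts at 3 sites.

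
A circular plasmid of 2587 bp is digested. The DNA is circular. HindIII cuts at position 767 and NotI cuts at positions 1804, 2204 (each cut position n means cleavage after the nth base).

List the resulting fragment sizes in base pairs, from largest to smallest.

Combined cut positions (sorted): 767, 1804, 2204.
Circular molecule, 3 cuts → 3 fragments:
  1804 − 767 = 1037 bp
  2204 − 1804 = 400 bp
  wrap: 2587 − 2204 + 767 = 1150 bp
Sorted largest to smallest: 1150, 1037, 400 bp.

1150, 1037, 400 bp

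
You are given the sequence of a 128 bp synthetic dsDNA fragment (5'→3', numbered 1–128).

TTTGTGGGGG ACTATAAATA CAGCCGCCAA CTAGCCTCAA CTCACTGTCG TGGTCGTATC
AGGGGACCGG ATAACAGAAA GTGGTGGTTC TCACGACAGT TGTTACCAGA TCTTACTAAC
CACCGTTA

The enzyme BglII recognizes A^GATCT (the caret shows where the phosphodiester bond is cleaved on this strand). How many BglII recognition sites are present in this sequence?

AGATCT occurs starting at position 108.
BglII cuts at 1 site.

1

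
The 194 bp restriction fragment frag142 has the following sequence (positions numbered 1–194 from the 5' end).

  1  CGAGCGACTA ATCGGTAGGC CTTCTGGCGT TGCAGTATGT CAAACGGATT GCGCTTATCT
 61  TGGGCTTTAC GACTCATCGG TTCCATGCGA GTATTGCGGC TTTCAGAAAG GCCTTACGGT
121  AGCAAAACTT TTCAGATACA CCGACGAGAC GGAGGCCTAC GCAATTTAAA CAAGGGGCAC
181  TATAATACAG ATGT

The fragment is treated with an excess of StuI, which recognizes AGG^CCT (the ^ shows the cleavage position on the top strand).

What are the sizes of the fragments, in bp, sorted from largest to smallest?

StuI sites (AGGCCT) start at positions 17, 109, 153.
StuI cuts after base 3 of each site, so after positions 19, 111, 155.
Linear molecule, 3 cuts → 4 fragments:
  1–19 → 19 bp
  20–111 → 92 bp
  112–155 → 44 bp
  156–194 → 39 bp
Sorted largest to smallest: 92, 44, 39, 19 bp.

92, 44, 39, 19 bp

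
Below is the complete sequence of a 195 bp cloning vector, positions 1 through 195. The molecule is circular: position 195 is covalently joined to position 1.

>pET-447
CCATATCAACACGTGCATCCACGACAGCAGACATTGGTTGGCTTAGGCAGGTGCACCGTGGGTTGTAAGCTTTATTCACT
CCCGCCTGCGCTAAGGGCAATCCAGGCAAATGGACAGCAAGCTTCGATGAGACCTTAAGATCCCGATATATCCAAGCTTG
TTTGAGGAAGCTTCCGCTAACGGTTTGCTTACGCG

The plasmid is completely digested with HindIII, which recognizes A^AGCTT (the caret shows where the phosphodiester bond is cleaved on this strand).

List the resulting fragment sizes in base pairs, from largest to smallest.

HindIII sites (AAGCTT) start at positions 67, 119, 154, 168.
HindIII cuts after the first base of each site, so after positions 67, 119, 154, 168.
Circular molecule, 4 cuts → 4 fragments:
  68–119 → 52 bp
  120–154 → 35 bp
  155–168 → 14 bp
  169–195 then 1–67 → 27 + 67 = 94 bp
Sorted largest to smallest: 94, 52, 35, 14 bp.

94, 52, 35, 14 bp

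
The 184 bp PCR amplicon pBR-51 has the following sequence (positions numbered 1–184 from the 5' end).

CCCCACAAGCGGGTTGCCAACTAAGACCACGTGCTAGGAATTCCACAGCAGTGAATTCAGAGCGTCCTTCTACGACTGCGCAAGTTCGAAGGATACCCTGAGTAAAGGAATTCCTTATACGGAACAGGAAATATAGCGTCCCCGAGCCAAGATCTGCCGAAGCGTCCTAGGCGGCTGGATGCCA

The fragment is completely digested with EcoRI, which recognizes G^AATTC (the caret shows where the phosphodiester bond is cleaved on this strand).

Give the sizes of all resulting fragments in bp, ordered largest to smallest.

EcoRI sites (GAATTC) start at positions 38, 53, 108.
EcoRI cuts after the first base of each site, so after positions 38, 53, 108.
Linear molecule, 3 cuts → 4 fragments:
  1–38 → 38 bp
  39–53 → 15 bp
  54–108 → 55 bp
  109–184 → 76 bp
Sorted largest to smallest: 76, 55, 38, 15 bp.

76, 55, 38, 15 bp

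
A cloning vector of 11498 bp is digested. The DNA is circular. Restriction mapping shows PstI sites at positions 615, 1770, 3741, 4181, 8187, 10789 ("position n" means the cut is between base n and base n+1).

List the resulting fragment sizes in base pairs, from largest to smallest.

Circular molecule, 6 cuts → 6 fragments:
  1770 − 615 = 1155 bp
  3741 − 1770 = 1971 bp
  4181 − 3741 = 440 bp
  8187 − 4181 = 4006 bp
  10789 − 8187 = 2602 bp
  wrap: 11498 − 10789 + 615 = 1324 bp
Sorted largest to smallest: 4006, 2602, 1971, 1324, 1155, 440 bp.

4006, 2602, 1971, 1324, 1155, 440 bp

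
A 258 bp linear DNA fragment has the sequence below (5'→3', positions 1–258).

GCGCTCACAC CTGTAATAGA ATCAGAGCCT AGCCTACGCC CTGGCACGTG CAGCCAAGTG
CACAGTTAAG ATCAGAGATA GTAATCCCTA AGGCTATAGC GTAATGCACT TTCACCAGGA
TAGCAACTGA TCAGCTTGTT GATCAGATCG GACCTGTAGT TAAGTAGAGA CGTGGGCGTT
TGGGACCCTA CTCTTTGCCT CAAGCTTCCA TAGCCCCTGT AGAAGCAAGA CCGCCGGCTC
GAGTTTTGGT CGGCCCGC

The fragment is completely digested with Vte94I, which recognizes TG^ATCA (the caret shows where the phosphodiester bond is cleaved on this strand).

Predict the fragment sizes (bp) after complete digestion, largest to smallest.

129, 117, 12 bp

Vte94I sites (TGATCA) start at positions 128, 140.
Vte94I cuts after base 2 of each site, so after positions 129, 141.
Linear molecule, 2 cuts → 3 fragments:
  1–129 → 129 bp
  130–141 → 12 bp
  142–258 → 117 bp
Sorted largest to smallest: 129, 117, 12 bp.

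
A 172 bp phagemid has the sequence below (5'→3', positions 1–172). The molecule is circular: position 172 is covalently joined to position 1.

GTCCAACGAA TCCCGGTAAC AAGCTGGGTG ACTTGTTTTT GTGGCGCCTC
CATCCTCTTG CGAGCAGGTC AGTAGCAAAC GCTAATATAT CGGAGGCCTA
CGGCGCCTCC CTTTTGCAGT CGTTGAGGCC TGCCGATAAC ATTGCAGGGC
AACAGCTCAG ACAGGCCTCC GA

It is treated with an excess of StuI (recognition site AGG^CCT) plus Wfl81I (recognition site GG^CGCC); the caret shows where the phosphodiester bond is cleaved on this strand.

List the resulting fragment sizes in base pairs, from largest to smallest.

52, 51, 37, 25, 7 bp

StuI sites (AGGCCT) start at positions 94, 126, 163.
StuI cuts after base 3 of each site, so after positions 96, 128, 165.
Wfl81I sites (GGCGCC) start at positions 43, 102.
Wfl81I cuts after base 2 of each site, so after positions 44, 103.
Combined cut positions: 44, 96, 103, 128, 165.
Circular molecule, 5 cuts → 5 fragments:
  45–96 → 52 bp
  97–103 → 7 bp
  104–128 → 25 bp
  129–165 → 37 bp
  166–172 then 1–44 → 7 + 44 = 51 bp
Sorted largest to smallest: 52, 51, 37, 25, 7 bp.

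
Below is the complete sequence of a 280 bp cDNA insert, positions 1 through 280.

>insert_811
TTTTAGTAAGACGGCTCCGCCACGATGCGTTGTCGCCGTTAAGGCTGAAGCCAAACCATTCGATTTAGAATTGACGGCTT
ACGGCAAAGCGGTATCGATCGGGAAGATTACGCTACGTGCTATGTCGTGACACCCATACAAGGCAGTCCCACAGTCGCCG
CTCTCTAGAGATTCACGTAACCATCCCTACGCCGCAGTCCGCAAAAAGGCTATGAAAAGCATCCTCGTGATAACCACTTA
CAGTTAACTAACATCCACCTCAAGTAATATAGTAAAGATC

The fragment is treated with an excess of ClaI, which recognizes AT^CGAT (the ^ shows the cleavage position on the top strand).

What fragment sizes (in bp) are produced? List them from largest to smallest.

The ClaI site (ATCGAT) starts at position 94.
ClaI cuts after base 2 of each site, so after position 95.
Linear molecule, 1 cut → 2 fragments:
  1–95 → 95 bp
  96–280 → 185 bp
Sorted largest to smallest: 185, 95 bp.

185, 95 bp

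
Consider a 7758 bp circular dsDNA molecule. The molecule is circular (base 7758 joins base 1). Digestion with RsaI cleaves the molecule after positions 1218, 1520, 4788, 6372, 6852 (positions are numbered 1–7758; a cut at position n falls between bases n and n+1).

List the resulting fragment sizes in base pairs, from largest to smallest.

Circular molecule, 5 cuts → 5 fragments:
  1520 − 1218 = 302 bp
  4788 − 1520 = 3268 bp
  6372 − 4788 = 1584 bp
  6852 − 6372 = 480 bp
  wrap: 7758 − 6852 + 1218 = 2124 bp
Sorted largest to smallest: 3268, 2124, 1584, 480, 302 bp.

3268, 2124, 1584, 480, 302 bp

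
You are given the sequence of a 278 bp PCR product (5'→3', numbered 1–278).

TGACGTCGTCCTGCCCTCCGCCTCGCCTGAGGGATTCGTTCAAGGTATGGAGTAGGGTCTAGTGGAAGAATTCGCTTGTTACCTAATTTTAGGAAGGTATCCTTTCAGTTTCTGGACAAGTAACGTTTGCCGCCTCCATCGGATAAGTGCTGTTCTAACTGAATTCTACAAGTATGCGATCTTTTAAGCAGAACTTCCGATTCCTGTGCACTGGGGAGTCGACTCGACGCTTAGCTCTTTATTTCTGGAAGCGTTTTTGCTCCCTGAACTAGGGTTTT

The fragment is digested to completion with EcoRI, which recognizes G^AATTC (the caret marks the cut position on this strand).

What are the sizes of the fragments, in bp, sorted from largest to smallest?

117, 93, 68 bp

EcoRI sites (GAATTC) start at positions 68, 161.
EcoRI cuts after the first base of each site, so after positions 68, 161.
Linear molecule, 2 cuts → 3 fragments:
  1–68 → 68 bp
  69–161 → 93 bp
  162–278 → 117 bp
Sorted largest to smallest: 117, 93, 68 bp.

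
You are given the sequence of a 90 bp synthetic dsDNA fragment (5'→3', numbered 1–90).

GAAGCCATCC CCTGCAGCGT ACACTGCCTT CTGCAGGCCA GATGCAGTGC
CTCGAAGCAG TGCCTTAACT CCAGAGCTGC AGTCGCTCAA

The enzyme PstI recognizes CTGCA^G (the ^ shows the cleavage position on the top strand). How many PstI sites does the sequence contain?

CTGCAG occurs starting at positions 12, 31, 77.
PstI cuts at 3 sites.

3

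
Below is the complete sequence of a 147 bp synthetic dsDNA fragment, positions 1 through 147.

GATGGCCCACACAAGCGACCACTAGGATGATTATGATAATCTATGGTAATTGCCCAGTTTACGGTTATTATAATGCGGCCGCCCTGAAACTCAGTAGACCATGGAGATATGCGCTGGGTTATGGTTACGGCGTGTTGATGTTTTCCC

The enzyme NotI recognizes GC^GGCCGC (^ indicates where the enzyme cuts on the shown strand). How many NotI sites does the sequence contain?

GCGGCCGC occurs starting at position 75.
NotI cuts at 1 site.

1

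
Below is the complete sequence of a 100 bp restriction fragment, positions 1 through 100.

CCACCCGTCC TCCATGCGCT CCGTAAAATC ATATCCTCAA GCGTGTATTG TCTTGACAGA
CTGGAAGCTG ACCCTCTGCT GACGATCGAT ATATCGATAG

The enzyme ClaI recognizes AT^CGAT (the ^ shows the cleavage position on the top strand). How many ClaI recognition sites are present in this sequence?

ATCGAT occurs starting at positions 85, 93.
ClaI cuts at 2 sites.

2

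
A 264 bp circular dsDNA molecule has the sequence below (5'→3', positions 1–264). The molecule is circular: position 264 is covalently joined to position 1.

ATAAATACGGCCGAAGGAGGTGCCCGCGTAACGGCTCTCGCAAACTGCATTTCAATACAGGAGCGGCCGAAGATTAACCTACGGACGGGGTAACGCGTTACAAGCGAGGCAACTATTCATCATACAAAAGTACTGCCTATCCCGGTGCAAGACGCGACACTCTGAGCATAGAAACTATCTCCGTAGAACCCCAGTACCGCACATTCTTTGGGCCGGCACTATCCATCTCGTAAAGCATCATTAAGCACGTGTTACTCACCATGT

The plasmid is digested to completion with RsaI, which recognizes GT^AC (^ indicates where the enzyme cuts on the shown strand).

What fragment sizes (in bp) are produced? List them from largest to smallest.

200, 64 bp

RsaI sites (GTAC) start at positions 130, 194.
RsaI cuts after base 2 of each site, so after positions 131, 195.
Circular molecule, 2 cuts → 2 fragments:
  132–195 → 64 bp
  196–264 then 1–131 → 69 + 131 = 200 bp
Sorted largest to smallest: 200, 64 bp.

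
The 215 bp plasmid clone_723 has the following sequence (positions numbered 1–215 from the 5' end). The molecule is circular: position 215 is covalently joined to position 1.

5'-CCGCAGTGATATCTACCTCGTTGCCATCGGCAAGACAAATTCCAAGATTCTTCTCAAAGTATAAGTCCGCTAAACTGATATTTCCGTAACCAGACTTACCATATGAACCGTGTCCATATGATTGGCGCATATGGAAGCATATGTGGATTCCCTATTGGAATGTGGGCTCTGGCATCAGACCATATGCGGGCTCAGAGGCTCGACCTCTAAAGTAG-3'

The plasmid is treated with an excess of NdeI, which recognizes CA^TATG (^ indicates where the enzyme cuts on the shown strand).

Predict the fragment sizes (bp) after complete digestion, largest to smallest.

NdeI sites (CATATG) start at positions 100, 115, 128, 138, 181.
NdeI cuts after base 2 of each site, so after positions 101, 116, 129, 139, 182.
Circular molecule, 5 cuts → 5 fragments:
  102–116 → 15 bp
  117–129 → 13 bp
  130–139 → 10 bp
  140–182 → 43 bp
  183–215 then 1–101 → 33 + 101 = 134 bp
Sorted largest to smallest: 134, 43, 15, 13, 10 bp.

134, 43, 15, 13, 10 bp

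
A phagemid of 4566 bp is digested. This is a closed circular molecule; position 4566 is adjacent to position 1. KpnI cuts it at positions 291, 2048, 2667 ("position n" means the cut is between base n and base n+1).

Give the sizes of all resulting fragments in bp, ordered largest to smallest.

2190, 1757, 619 bp

Circular molecule, 3 cuts → 3 fragments:
  2048 − 291 = 1757 bp
  2667 − 2048 = 619 bp
  wrap: 4566 − 2667 + 291 = 2190 bp
Sorted largest to smallest: 2190, 1757, 619 bp.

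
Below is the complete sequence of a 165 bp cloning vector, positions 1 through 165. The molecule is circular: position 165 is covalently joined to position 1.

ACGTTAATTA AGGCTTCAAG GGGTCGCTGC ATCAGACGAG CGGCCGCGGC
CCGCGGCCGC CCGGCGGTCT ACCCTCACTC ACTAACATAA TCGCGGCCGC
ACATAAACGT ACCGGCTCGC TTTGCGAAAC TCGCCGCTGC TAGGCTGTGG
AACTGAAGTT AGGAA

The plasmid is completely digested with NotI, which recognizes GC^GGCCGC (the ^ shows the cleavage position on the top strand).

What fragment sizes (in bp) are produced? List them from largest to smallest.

112, 40, 13 bp

NotI sites (GCGGCCGC) start at positions 40, 53, 93.
NotI cuts after base 2 of each site, so after positions 41, 54, 94.
Circular molecule, 3 cuts → 3 fragments:
  42–54 → 13 bp
  55–94 → 40 bp
  95–165 then 1–41 → 71 + 41 = 112 bp
Sorted largest to smallest: 112, 40, 13 bp.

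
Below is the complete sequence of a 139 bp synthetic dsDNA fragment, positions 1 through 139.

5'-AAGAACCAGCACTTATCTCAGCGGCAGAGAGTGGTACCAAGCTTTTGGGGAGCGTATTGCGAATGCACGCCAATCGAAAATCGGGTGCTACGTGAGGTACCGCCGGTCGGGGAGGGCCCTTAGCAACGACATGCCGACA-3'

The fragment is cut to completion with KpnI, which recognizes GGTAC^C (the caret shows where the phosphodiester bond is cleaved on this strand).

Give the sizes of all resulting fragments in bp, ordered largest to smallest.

63, 39, 37 bp

KpnI sites (GGTACC) start at positions 33, 96.
KpnI cuts after base 5 of each site (before the last base), so after positions 37, 100.
Linear molecule, 2 cuts → 3 fragments:
  1–37 → 37 bp
  38–100 → 63 bp
  101–139 → 39 bp
Sorted largest to smallest: 63, 39, 37 bp.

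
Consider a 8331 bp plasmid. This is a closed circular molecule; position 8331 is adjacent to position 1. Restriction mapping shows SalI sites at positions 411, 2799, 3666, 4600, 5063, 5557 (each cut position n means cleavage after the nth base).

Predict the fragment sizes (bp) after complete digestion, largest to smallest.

Circular molecule, 6 cuts → 6 fragments:
  2799 − 411 = 2388 bp
  3666 − 2799 = 867 bp
  4600 − 3666 = 934 bp
  5063 − 4600 = 463 bp
  5557 − 5063 = 494 bp
  wrap: 8331 − 5557 + 411 = 3185 bp
Sorted largest to smallest: 3185, 2388, 934, 867, 494, 463 bp.

3185, 2388, 934, 867, 494, 463 bp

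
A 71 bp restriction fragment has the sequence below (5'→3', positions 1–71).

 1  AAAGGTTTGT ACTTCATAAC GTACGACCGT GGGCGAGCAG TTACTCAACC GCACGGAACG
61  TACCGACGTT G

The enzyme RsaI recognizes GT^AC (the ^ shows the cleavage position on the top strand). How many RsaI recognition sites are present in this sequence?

3

GTAC occurs starting at positions 9, 21, 60.
RsaI cuts at 3 sites.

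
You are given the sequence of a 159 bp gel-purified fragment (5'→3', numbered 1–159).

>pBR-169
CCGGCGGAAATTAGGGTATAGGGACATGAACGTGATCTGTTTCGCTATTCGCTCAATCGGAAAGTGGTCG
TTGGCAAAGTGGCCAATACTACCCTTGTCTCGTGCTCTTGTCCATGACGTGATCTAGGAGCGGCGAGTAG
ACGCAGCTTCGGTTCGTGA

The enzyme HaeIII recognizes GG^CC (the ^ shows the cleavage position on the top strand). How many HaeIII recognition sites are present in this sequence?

1

GGCC occurs starting at position 81.
HaeIII cuts at 1 site.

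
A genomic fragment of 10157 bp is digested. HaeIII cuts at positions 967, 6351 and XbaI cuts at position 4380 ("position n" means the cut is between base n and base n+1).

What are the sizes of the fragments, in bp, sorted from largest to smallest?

3806, 3413, 1971, 967 bp

Combined cut positions (sorted): 967, 4380, 6351.
Linear molecule, 3 cuts → 4 fragments:
  967 − 0 = 967 bp
  4380 − 967 = 3413 bp
  6351 − 4380 = 1971 bp
  10157 − 6351 = 3806 bp
Sorted largest to smallest: 3806, 3413, 1971, 967 bp.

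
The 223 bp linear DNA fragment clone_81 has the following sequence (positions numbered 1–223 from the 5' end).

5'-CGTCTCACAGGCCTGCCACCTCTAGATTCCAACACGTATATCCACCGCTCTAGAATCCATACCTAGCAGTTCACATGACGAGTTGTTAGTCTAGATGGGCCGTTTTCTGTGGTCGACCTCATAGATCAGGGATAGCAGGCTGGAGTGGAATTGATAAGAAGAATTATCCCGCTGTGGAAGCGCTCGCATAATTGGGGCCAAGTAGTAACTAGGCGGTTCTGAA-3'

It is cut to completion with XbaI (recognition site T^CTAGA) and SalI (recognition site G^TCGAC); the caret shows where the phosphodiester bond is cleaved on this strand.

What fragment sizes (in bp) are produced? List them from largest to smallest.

XbaI sites (TCTAGA) start at positions 21, 49, 90.
XbaI cuts after the first base of each site, so after positions 21, 49, 90.
The SalI site (GTCGAC) starts at position 112.
SalI cuts after the first base of each site, so after position 112.
Combined cut positions: 21, 49, 90, 112.
Linear molecule, 4 cuts → 5 fragments:
  1–21 → 21 bp
  22–49 → 28 bp
  50–90 → 41 bp
  91–112 → 22 bp
  113–223 → 111 bp
Sorted largest to smallest: 111, 41, 28, 22, 21 bp.

111, 41, 28, 22, 21 bp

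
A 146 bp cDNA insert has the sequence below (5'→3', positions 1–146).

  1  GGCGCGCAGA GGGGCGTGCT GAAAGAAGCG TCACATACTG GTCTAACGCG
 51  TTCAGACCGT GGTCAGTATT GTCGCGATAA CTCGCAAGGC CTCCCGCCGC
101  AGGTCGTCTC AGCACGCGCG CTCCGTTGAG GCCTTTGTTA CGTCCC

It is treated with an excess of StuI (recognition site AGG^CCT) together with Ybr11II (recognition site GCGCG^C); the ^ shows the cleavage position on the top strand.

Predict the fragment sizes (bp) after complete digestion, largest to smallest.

83, 31, 15, 11, 6 bp

StuI sites (AGGCCT) start at positions 87, 129.
StuI cuts after base 3 of each site, so after positions 89, 131.
Ybr11II sites (GCGCGC) start at positions 2, 116.
Ybr11II cuts after base 5 of each site (before the last base), so after positions 6, 120.
Combined cut positions: 6, 89, 120, 131.
Linear molecule, 4 cuts → 5 fragments:
  1–6 → 6 bp
  7–89 → 83 bp
  90–120 → 31 bp
  121–131 → 11 bp
  132–146 → 15 bp
Sorted largest to smallest: 83, 31, 15, 11, 6 bp.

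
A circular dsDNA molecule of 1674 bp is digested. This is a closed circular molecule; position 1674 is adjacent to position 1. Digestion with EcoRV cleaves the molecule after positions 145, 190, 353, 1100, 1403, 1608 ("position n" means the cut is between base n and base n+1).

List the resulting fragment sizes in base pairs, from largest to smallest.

747, 303, 211, 205, 163, 45 bp

Circular molecule, 6 cuts → 6 fragments:
  190 − 145 = 45 bp
  353 − 190 = 163 bp
  1100 − 353 = 747 bp
  1403 − 1100 = 303 bp
  1608 − 1403 = 205 bp
  wrap: 1674 − 1608 + 145 = 211 bp
Sorted largest to smallest: 747, 303, 211, 205, 163, 45 bp.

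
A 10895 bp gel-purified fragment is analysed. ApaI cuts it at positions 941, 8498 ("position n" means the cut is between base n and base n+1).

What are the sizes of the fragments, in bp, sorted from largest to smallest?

7557, 2397, 941 bp

Linear molecule, 2 cuts → 3 fragments:
  941 − 0 = 941 bp
  8498 − 941 = 7557 bp
  10895 − 8498 = 2397 bp
Sorted largest to smallest: 7557, 2397, 941 bp.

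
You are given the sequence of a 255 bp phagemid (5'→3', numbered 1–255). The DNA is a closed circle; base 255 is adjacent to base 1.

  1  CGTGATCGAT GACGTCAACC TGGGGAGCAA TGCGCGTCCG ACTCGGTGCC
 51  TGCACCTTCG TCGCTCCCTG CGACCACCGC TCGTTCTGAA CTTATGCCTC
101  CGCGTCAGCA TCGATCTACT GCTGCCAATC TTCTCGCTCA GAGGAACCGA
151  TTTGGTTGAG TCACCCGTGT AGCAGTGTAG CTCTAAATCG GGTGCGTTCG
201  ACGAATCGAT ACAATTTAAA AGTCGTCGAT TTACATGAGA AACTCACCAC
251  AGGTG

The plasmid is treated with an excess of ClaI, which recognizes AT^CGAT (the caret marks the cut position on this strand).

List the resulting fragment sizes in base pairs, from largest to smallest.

ClaI sites (ATCGAT) start at positions 5, 110, 205.
ClaI cuts after base 2 of each site, so after positions 6, 111, 206.
Circular molecule, 3 cuts → 3 fragments:
  7–111 → 105 bp
  112–206 → 95 bp
  207–255 then 1–6 → 49 + 6 = 55 bp
Sorted largest to smallest: 105, 95, 55 bp.

105, 95, 55 bp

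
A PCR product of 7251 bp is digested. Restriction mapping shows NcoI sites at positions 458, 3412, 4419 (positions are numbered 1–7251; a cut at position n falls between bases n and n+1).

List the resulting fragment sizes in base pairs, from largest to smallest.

Linear molecule, 3 cuts → 4 fragments:
  458 − 0 = 458 bp
  3412 − 458 = 2954 bp
  4419 − 3412 = 1007 bp
  7251 − 4419 = 2832 bp
Sorted largest to smallest: 2954, 2832, 1007, 458 bp.

2954, 2832, 1007, 458 bp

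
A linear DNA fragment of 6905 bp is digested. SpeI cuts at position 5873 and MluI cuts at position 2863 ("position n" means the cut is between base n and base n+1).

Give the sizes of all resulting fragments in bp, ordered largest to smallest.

Combined cut positions (sorted): 2863, 5873.
Linear molecule, 2 cuts → 3 fragments:
  2863 − 0 = 2863 bp
  5873 − 2863 = 3010 bp
  6905 − 5873 = 1032 bp
Sorted largest to smallest: 3010, 2863, 1032 bp.

3010, 2863, 1032 bp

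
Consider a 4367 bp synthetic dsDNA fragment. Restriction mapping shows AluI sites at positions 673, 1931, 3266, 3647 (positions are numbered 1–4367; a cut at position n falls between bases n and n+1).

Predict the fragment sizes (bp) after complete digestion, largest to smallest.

Linear molecule, 4 cuts → 5 fragments:
  673 − 0 = 673 bp
  1931 − 673 = 1258 bp
  3266 − 1931 = 1335 bp
  3647 − 3266 = 381 bp
  4367 − 3647 = 720 bp
Sorted largest to smallest: 1335, 1258, 720, 673, 381 bp.

1335, 1258, 720, 673, 381 bp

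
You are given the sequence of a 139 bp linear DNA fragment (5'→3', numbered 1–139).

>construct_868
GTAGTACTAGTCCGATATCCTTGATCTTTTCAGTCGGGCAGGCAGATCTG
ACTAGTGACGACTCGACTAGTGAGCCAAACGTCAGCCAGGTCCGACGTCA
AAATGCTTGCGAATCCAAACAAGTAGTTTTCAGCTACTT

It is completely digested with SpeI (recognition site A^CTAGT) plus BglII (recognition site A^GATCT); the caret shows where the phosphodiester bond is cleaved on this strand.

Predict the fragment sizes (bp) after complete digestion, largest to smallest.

SpeI sites (ACTAGT) start at positions 6, 51, 66.
SpeI cuts after the first base of each site, so after positions 6, 51, 66.
The BglII site (AGATCT) starts at position 44.
BglII cuts after the first base of each site, so after position 44.
Combined cut positions: 6, 44, 51, 66.
Linear molecule, 4 cuts → 5 fragments:
  1–6 → 6 bp
  7–44 → 38 bp
  45–51 → 7 bp
  52–66 → 15 bp
  67–139 → 73 bp
Sorted largest to smallest: 73, 38, 15, 7, 6 bp.

73, 38, 15, 7, 6 bp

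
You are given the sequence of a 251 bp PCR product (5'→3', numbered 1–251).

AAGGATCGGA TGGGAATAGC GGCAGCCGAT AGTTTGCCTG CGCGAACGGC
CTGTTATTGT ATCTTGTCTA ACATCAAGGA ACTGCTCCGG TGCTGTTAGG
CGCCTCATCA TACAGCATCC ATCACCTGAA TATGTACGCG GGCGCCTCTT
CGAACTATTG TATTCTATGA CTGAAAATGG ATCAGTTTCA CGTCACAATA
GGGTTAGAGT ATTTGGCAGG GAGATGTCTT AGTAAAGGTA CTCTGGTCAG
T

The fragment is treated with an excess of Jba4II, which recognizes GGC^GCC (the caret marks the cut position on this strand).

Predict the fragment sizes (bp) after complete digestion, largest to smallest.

108, 101, 42 bp

Jba4II sites (GGCGCC) start at positions 99, 141.
Jba4II cuts after base 3 of each site, so after positions 101, 143.
Linear molecule, 2 cuts → 3 fragments:
  1–101 → 101 bp
  102–143 → 42 bp
  144–251 → 108 bp
Sorted largest to smallest: 108, 101, 42 bp.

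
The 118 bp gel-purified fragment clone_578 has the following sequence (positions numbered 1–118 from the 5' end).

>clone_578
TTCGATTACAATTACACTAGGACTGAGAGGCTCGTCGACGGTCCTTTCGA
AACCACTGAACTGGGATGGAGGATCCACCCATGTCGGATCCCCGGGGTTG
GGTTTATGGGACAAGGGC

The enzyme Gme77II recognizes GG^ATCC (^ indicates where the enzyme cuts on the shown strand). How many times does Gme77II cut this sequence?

GGATCC occurs starting at positions 71, 86.
Gme77II cuts at 2 sites.

2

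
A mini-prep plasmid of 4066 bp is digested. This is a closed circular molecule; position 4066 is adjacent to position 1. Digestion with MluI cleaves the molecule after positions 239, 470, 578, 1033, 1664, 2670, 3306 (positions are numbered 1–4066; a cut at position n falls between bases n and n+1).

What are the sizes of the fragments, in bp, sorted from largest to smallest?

1006, 999, 636, 631, 455, 231, 108 bp

Circular molecule, 7 cuts → 7 fragments:
  470 − 239 = 231 bp
  578 − 470 = 108 bp
  1033 − 578 = 455 bp
  1664 − 1033 = 631 bp
  2670 − 1664 = 1006 bp
  3306 − 2670 = 636 bp
  wrap: 4066 − 3306 + 239 = 999 bp
Sorted largest to smallest: 1006, 999, 636, 631, 455, 231, 108 bp.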